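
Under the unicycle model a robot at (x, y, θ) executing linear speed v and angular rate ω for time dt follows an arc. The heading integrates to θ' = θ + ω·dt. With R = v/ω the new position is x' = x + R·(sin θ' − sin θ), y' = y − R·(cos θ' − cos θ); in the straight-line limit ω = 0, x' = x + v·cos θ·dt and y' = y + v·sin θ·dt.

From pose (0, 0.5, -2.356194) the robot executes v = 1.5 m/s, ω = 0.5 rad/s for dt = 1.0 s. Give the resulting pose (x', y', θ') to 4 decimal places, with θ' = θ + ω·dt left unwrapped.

θ' = -2.3562 + 0.5·1.0 = -1.8562
R = v/ω = 1.5/0.5 = 3.0000
x' = 0 + 3.0000·(sin -1.8562 − sin -2.3562) = -0.7573
y' = 0.5 − 3.0000·(cos -1.8562 − cos -2.3562) = -0.7767

(-0.7573, -0.7767, -1.8562)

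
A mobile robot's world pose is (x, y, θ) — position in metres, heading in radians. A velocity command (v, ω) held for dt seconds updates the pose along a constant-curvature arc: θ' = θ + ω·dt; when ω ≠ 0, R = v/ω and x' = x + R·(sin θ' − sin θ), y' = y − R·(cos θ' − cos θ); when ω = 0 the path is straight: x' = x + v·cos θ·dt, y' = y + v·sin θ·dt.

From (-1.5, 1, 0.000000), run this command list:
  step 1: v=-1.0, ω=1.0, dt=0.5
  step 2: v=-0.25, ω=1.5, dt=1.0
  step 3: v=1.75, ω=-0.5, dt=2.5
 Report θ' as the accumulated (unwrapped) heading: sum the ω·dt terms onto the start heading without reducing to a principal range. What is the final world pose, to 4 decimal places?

(-1.2543, 4.6794, 0.7500)

step 1: θ'=0.5000 (R=-1.0000) → pose (-1.9794, 0.8776, 0.5000)
step 2: θ'=2.0000 (R=-0.1667) → pose (-2.0511, 0.6620, 2.0000)
step 3: θ'=0.7500 (R=-3.5000) → pose (-1.2543, 4.6794, 0.7500)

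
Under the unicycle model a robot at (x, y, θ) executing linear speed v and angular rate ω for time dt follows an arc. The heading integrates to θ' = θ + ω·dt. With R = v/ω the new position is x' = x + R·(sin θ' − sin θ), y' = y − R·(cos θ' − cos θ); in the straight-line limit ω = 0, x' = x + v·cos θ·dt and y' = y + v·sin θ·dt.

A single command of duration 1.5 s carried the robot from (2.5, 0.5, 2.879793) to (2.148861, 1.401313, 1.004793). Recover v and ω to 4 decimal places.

Δθ = 1.004793 − 2.879793 = -1.875000
ω = Δθ/dt = -1.875000/1.5 = -1.2500
R = −Δy/(cos θ' − cos θ) = -0.6000
v = R·ω = -0.6000·-1.2500 = 0.7500

v = 0.7500, ω = -1.2500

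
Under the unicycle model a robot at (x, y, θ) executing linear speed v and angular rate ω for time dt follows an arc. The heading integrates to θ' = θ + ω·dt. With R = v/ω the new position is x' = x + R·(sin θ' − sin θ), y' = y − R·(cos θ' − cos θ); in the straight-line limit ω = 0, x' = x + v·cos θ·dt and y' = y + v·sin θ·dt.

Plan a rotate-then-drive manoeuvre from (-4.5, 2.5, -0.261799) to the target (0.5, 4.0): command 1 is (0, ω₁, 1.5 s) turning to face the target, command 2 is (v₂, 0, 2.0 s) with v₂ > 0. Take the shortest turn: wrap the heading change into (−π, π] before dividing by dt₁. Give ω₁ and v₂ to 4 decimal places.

ω₁ = 0.3688, v₂ = 2.6101

heading to target = atan2(4−2.5, 0.5−-4.5) = 0.2915
Δθ = wrap(0.2915 − -0.2618) = 0.5533; ω₁ = Δθ/dt₁ = 0.3688
distance = √((0.5−-4.5)² + (4−2.5)²) = 5.2202; v₂ = distance/dt₂ = 2.6101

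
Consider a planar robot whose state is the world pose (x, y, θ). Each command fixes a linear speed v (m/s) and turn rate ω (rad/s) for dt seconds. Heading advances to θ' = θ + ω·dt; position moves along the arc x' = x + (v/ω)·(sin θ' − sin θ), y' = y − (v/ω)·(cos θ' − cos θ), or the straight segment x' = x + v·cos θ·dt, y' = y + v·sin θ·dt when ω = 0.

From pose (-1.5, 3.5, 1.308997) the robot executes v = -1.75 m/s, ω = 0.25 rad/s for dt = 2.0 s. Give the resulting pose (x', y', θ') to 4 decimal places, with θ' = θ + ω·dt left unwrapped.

(-1.5409, 0.0366, 1.8090)

θ' = 1.3090 + 0.25·2.0 = 1.8090
R = v/ω = -1.75/0.25 = -7.0000
x' = -1.5 + -7.0000·(sin 1.8090 − sin 1.3090) = -1.5409
y' = 3.5 − -7.0000·(cos 1.8090 − cos 1.3090) = 0.0366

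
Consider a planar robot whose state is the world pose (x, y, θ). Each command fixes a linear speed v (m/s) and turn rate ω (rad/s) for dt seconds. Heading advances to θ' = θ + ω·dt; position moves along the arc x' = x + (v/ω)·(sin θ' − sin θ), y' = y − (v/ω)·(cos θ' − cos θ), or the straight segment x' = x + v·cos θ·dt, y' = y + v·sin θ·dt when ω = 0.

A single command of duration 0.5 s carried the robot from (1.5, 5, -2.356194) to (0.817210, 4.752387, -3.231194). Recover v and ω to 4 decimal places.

Δθ = -3.231194 − -2.356194 = -0.875000
ω = Δθ/dt = -0.875000/0.5 = -1.7500
R = Δx/(sin θ' − sin θ) = -0.8571
v = R·ω = -0.8571·-1.7500 = 1.5000

v = 1.5000, ω = -1.7500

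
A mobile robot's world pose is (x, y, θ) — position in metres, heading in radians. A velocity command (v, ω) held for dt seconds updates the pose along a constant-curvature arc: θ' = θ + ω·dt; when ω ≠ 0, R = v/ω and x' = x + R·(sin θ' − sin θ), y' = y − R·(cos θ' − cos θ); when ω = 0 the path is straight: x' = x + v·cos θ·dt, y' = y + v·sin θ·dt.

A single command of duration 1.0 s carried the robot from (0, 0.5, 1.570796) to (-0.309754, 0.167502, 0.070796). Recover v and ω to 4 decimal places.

Δθ = 0.070796 − 1.570796 = -1.500000
ω = Δθ/dt = -1.500000/1.0 = -1.5000
R = −Δy/(cos θ' − cos θ) = 0.3333
v = R·ω = 0.3333·-1.5000 = -0.5000

v = -0.5000, ω = -1.5000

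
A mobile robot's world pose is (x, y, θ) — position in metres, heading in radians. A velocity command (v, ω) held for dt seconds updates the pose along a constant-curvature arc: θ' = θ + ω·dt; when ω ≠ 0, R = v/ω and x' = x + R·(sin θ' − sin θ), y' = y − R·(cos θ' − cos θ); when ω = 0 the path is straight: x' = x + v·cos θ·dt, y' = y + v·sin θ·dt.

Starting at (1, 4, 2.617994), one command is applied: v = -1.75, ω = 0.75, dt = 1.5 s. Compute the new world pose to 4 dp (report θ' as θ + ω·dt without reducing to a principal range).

(3.4869, 4.0968, 3.7430)

θ' = 2.6180 + 0.75·1.5 = 3.7430
R = v/ω = -1.75/0.75 = -2.3333
x' = 1 + -2.3333·(sin 3.7430 − sin 2.6180) = 3.4869
y' = 4 − -2.3333·(cos 3.7430 − cos 2.6180) = 4.0968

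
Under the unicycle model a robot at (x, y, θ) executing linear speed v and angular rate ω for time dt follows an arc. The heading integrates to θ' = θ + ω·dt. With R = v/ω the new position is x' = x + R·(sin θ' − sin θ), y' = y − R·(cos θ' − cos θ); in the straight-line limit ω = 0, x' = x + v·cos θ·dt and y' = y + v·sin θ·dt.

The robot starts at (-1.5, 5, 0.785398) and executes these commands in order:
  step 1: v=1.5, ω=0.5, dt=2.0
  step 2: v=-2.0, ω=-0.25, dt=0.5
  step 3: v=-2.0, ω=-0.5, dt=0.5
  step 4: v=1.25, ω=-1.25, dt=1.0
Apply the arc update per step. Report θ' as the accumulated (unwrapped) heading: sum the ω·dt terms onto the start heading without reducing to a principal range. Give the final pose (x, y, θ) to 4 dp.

(0.2534, 6.6031, 0.1604)

step 1: θ'=1.7854 (R=3.0000) → pose (-0.6901, 7.7602, 1.7854)
step 2: θ'=1.6604 (R=8.0000) → pose (-0.5387, 6.7724, 1.6604)
step 3: θ'=1.4104 (R=4.0000) → pose (-0.5740, 5.7756, 1.4104)
step 4: θ'=0.1604 (R=-1.0000) → pose (0.2534, 6.6031, 0.1604)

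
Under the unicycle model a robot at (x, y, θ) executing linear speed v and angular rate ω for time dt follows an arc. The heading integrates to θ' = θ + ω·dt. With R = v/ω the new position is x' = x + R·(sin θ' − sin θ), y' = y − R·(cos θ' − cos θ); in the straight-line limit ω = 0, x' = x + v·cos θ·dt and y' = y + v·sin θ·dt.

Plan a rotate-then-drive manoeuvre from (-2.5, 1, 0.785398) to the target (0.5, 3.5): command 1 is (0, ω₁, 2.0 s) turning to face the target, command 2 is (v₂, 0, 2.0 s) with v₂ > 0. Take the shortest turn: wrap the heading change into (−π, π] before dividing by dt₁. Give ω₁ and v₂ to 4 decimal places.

ω₁ = -0.0453, v₂ = 1.9526

heading to target = atan2(3.5−1, 0.5−-2.5) = 0.6947
Δθ = wrap(0.6947 − 0.7854) = -0.0907; ω₁ = Δθ/dt₁ = -0.0453
distance = √((0.5−-2.5)² + (3.5−1)²) = 3.9051; v₂ = distance/dt₂ = 1.9526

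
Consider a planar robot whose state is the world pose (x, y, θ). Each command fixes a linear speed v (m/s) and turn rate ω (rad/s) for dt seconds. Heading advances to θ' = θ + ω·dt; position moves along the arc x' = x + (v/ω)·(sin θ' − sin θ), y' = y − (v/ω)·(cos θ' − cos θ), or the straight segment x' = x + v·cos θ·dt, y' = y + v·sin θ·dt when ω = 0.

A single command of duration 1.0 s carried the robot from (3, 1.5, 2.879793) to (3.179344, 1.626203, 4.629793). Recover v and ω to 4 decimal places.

Δθ = 4.629793 − 2.879793 = 1.750000
ω = Δθ/dt = 1.750000/1.0 = 1.7500
R = Δx/(sin θ' − sin θ) = -0.1429
v = R·ω = -0.1429·1.7500 = -0.2500

v = -0.2500, ω = 1.7500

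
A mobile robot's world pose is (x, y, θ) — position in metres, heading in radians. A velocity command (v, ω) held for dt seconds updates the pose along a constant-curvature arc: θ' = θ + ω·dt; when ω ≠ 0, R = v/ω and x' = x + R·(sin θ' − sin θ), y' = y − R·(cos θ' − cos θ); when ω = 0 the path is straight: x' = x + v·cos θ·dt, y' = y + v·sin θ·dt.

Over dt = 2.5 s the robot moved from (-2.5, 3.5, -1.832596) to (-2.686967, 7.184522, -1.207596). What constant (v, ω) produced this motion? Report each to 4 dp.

v = -1.5000, ω = 0.2500

Δθ = -1.207596 − -1.832596 = 0.625000
ω = Δθ/dt = 0.625000/2.5 = 0.2500
R = −Δy/(cos θ' − cos θ) = -6.0000
v = R·ω = -6.0000·0.2500 = -1.5000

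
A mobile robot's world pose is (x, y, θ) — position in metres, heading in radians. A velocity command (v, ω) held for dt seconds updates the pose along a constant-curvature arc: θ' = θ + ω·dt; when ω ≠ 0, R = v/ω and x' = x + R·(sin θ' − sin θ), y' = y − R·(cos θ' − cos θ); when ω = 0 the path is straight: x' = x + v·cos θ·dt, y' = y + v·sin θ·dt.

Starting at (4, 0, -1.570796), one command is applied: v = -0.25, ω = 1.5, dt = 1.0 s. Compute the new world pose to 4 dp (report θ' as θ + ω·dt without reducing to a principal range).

θ' = -1.5708 + 1.5·1.0 = -0.0708
R = v/ω = -0.25/1.5 = -0.1667
x' = 4 + -0.1667·(sin -0.0708 − sin -1.5708) = 3.8451
y' = 0 − -0.1667·(cos -0.0708 − cos -1.5708) = 0.1662

(3.8451, 0.1662, -0.0708)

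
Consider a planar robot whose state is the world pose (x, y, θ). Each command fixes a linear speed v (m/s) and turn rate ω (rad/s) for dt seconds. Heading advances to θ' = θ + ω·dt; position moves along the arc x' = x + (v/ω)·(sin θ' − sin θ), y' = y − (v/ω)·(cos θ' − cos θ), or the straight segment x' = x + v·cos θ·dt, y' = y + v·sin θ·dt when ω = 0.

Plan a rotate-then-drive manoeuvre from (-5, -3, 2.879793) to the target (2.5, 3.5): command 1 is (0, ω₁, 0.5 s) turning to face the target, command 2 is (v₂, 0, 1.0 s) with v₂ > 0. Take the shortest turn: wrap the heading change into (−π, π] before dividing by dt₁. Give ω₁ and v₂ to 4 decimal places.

heading to target = atan2(3.5−-3, 2.5−-5) = 0.7141
Δθ = wrap(0.7141 − 2.8798) = -2.1657; ω₁ = Δθ/dt₁ = -4.3314
distance = √((2.5−-5)² + (3.5−-3)²) = 9.9247; v₂ = distance/dt₂ = 9.9247

ω₁ = -4.3314, v₂ = 9.9247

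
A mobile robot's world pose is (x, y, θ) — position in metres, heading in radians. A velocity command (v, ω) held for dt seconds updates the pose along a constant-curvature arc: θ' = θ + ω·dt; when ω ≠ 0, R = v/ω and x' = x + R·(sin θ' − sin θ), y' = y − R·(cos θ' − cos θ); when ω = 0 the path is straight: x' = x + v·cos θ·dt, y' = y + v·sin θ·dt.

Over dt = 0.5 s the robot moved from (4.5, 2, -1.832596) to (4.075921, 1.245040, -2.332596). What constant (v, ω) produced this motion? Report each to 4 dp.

v = 1.7500, ω = -1.0000

Δθ = -2.332596 − -1.832596 = -0.500000
ω = Δθ/dt = -0.500000/0.5 = -1.0000
R = −Δy/(cos θ' − cos θ) = -1.7500
v = R·ω = -1.7500·-1.0000 = 1.7500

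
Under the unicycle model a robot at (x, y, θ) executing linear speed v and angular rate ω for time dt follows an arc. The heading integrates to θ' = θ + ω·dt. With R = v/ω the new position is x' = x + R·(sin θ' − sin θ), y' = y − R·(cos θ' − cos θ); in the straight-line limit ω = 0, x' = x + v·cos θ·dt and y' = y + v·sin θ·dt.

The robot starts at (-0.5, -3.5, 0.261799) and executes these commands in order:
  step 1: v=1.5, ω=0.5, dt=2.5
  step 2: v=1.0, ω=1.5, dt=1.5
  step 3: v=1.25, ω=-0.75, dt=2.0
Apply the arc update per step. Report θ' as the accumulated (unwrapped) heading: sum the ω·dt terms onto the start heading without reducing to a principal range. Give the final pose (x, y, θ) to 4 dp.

step 1: θ'=1.5118 (R=3.0000) → pose (1.7183, -0.7791, 1.5118)
step 2: θ'=3.7618 (R=0.6667) → pose (0.6653, -0.1973, 3.7618)
step 3: θ'=2.2618 (R=-1.6667) → pose (-1.5877, 0.0968, 2.2618)

(-1.5877, 0.0968, 2.2618)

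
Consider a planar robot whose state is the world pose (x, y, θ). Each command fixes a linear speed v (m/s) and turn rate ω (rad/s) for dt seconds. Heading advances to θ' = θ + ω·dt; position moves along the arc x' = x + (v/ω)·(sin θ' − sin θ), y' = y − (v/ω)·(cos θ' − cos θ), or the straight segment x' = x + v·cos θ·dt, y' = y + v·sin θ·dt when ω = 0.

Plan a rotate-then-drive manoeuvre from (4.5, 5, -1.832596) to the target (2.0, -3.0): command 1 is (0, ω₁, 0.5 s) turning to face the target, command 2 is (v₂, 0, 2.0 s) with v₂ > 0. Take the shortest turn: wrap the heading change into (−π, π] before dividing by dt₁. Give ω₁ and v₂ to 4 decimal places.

ω₁ = -0.0822, v₂ = 4.1908

heading to target = atan2(-3−5, 2−4.5) = -1.8737
Δθ = wrap(-1.8737 − -1.8326) = -0.0411; ω₁ = Δθ/dt₁ = -0.0822
distance = √((2−4.5)² + (-3−5)²) = 8.3815; v₂ = distance/dt₂ = 4.1908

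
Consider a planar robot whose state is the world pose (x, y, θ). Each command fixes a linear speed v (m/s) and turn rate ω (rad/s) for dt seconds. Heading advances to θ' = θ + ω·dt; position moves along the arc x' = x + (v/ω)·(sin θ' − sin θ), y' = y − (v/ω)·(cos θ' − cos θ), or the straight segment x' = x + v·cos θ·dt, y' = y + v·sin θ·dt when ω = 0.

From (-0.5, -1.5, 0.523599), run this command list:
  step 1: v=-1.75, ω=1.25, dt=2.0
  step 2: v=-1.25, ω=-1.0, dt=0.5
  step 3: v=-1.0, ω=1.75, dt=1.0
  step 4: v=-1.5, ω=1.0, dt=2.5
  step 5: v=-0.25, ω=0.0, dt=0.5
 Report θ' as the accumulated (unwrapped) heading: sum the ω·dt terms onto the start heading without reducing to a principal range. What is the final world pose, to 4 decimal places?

(-0.7140, -2.2006, 6.7736)

step 1: θ'=3.0236 (R=-1.4000) → pose (0.0352, -4.1027, 3.0236)
step 2: θ'=2.5236 (R=1.2500) → pose (0.6123, -4.3252, 2.5236)
step 3: θ'=4.2736 (R=-0.5714) → pose (1.4607, -4.1022, 4.2736)
step 4: θ'=6.7736 (R=-1.5000) → pose (-0.6037, -2.1418, 6.7736)
step 5: θ'=6.7736 (straight) → pose (-0.7140, -2.2006, 6.7736)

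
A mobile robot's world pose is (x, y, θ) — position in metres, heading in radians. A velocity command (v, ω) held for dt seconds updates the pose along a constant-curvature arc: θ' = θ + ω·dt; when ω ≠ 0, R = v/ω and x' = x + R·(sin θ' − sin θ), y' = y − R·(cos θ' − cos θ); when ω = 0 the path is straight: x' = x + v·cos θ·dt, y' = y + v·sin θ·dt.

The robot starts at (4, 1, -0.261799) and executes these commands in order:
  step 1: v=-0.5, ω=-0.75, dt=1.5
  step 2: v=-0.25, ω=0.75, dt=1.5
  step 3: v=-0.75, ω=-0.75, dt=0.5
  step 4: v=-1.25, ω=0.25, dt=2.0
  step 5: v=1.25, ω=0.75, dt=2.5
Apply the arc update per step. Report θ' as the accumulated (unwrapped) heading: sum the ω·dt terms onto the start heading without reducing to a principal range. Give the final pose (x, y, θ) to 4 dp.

step 1: θ'=-1.3868 (R=0.6667) → pose (3.5171, 1.5220, -1.3868)
step 2: θ'=-0.2618 (R=-0.3333) → pose (3.2757, 1.7830, -0.2618)
step 3: θ'=-0.6368 (R=1.0000) → pose (2.9399, 1.9449, -0.6368)
step 4: θ'=-0.1368 (R=-5.0000) → pose (0.6486, 2.8782, -0.1368)
step 5: θ'=1.7382 (R=1.6667) → pose (2.5193, 4.8070, 1.7382)

(2.5193, 4.8070, 1.7382)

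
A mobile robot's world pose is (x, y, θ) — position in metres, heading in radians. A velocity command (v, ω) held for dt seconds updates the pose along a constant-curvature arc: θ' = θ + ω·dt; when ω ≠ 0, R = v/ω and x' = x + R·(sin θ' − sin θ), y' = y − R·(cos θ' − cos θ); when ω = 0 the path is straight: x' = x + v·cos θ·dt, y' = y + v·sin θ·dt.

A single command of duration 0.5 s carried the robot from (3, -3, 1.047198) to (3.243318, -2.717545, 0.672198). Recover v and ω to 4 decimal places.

Δθ = 0.672198 − 1.047198 = -0.375000
ω = Δθ/dt = -0.375000/0.5 = -0.7500
R = −Δy/(cos θ' − cos θ) = -1.0000
v = R·ω = -1.0000·-0.7500 = 0.7500

v = 0.7500, ω = -0.7500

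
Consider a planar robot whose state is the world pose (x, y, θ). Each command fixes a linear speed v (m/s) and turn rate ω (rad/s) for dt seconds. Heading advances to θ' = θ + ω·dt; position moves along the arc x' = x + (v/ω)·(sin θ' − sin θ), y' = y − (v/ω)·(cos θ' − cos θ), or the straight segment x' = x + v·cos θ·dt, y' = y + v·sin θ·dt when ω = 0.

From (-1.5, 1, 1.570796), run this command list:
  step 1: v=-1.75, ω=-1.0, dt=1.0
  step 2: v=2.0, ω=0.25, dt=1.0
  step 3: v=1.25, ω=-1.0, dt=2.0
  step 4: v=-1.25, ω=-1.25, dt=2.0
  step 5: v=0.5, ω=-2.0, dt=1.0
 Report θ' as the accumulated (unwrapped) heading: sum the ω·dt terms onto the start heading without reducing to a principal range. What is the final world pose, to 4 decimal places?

(2.7190, 2.0922, -5.6792)

step 1: θ'=0.5708 (R=1.7500) → pose (-2.3045, -0.4726, 0.5708)
step 2: θ'=0.8208 (R=8.0000) → pose (-0.7734, 0.8061, 0.8208)
step 3: θ'=-1.1792 (R=-1.2500) → pose (1.2966, 0.4311, -1.1792)
step 4: θ'=-3.6792 (R=1.0000) → pose (2.7330, 1.6717, -3.6792)
step 5: θ'=-5.6792 (R=-0.2500) → pose (2.7190, 2.0922, -5.6792)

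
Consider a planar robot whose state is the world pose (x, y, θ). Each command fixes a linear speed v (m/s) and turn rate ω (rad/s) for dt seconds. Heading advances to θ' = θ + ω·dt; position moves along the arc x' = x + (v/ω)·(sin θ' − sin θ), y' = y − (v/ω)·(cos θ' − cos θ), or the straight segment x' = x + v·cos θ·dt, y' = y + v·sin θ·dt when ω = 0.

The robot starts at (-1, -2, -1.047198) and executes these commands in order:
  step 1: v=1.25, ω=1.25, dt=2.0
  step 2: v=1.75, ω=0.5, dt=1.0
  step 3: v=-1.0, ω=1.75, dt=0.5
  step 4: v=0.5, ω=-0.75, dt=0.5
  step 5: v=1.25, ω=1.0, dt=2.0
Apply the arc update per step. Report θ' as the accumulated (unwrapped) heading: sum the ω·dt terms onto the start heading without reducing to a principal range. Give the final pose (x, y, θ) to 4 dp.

(-1.2356, -0.7562, 4.4528)

step 1: θ'=1.4528 (R=1.0000) → pose (0.8591, -1.6177, 1.4528)
step 2: θ'=1.9528 (R=3.5000) → pose (0.6311, 0.0990, 1.9528)
step 3: θ'=2.8278 (R=-0.5714) → pose (0.9850, -0.2315, 2.8278)
step 4: θ'=2.4528 (R=-0.6667) → pose (0.7670, -0.1120, 2.4528)
step 5: θ'=4.4528 (R=1.2500) → pose (-1.2356, -0.7562, 4.4528)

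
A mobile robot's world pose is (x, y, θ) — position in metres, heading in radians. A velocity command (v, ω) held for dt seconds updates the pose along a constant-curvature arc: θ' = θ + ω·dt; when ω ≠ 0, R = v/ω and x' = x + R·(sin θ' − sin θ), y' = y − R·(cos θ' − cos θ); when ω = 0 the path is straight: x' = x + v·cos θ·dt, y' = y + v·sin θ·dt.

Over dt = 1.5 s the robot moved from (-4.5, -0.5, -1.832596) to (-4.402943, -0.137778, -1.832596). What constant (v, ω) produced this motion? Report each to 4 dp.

v = -0.2500, ω = 0.0000

Δθ = -1.832596 − -1.832596 = 0.000000
ω = Δθ/dt = 0.000000/1.5 = 0.0000
ω = 0 → v = (Δx·cos θ + Δy·sin θ)/dt = -0.2500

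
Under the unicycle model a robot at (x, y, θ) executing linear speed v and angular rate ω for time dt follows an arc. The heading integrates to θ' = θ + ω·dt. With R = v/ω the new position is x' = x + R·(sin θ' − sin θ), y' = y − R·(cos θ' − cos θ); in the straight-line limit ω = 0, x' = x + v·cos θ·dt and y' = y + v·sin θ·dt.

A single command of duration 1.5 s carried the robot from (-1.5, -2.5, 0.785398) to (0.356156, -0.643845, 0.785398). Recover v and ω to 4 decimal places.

Δθ = 0.785398 − 0.785398 = 0.000000
ω = Δθ/dt = 0.000000/1.5 = 0.0000
ω = 0 → v = (Δx·cos θ + Δy·sin θ)/dt = 1.7500

v = 1.7500, ω = 0.0000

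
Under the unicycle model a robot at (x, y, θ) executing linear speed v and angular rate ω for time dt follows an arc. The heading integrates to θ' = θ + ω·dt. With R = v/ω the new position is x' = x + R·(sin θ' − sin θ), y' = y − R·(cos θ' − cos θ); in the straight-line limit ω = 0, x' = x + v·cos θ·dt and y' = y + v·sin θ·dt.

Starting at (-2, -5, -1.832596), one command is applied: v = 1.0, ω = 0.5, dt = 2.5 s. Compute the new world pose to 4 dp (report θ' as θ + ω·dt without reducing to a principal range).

(-1.1685, -7.1877, -0.5826)

θ' = -1.8326 + 0.5·2.5 = -0.5826
R = v/ω = 1.0/0.5 = 2.0000
x' = -2 + 2.0000·(sin -0.5826 − sin -1.8326) = -1.1685
y' = -5 − 2.0000·(cos -0.5826 − cos -1.8326) = -7.1877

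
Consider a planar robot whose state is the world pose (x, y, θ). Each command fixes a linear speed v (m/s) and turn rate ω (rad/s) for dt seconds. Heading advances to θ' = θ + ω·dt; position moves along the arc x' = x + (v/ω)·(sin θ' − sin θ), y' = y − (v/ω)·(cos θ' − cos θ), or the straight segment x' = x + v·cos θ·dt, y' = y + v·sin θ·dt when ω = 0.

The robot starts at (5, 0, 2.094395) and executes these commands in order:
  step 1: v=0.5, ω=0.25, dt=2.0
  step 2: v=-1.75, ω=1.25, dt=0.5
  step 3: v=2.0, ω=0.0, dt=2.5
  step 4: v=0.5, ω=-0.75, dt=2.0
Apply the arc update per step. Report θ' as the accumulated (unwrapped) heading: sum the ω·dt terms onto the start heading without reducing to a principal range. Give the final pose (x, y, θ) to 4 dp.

(-0.5502, 0.6851, 1.7194)

step 1: θ'=2.5944 (R=2.0000) → pose (4.3085, 0.7080, 2.5944)
step 2: θ'=3.2194 (R=-1.4000) → pose (5.1458, 0.5078, 3.2194)
step 3: θ'=3.2194 (straight) → pose (0.1609, 0.1192, 3.2194)
step 4: θ'=1.7194 (R=-0.6667) → pose (-0.5502, 0.6851, 1.7194)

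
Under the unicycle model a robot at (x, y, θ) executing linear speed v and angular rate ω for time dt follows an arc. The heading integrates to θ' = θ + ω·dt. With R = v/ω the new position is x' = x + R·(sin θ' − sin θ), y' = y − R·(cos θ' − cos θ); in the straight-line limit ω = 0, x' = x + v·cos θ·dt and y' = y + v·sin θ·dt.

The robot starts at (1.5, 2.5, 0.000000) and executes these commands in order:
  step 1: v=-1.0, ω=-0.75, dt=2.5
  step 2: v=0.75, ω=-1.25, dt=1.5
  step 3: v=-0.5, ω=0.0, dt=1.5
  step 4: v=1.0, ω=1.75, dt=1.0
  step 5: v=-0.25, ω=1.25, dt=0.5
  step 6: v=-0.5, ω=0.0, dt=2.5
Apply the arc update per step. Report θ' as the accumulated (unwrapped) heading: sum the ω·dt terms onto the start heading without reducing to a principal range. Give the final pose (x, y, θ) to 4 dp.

(-1.1472, 4.6086, -1.3750)

step 1: θ'=-1.8750 (R=1.3333) → pose (0.2279, 4.2327, -1.8750)
step 2: θ'=-3.7500 (R=-0.6000) → pose (-0.6875, 3.9201, -3.7500)
step 3: θ'=-3.7500 (straight) → pose (-0.0721, 3.4914, -3.7500)
step 4: θ'=-2.0000 (R=0.5714) → pose (-0.9183, 3.2603, -2.0000)
step 5: θ'=-1.3750 (R=-0.2000) → pose (-0.9040, 3.3825, -1.3750)
step 6: θ'=-1.3750 (straight) → pose (-1.1472, 4.6086, -1.3750)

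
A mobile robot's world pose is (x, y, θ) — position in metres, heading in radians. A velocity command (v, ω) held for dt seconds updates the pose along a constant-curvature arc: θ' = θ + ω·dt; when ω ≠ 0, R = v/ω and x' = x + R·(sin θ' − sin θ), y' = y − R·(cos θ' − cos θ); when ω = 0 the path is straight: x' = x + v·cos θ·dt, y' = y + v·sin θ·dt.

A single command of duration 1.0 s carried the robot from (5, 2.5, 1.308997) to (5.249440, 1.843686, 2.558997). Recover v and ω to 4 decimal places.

Δθ = 2.558997 − 1.308997 = 1.250000
ω = Δθ/dt = 1.250000/1.0 = 1.2500
R = −Δy/(cos θ' − cos θ) = -0.6000
v = R·ω = -0.6000·1.2500 = -0.7500

v = -0.7500, ω = 1.2500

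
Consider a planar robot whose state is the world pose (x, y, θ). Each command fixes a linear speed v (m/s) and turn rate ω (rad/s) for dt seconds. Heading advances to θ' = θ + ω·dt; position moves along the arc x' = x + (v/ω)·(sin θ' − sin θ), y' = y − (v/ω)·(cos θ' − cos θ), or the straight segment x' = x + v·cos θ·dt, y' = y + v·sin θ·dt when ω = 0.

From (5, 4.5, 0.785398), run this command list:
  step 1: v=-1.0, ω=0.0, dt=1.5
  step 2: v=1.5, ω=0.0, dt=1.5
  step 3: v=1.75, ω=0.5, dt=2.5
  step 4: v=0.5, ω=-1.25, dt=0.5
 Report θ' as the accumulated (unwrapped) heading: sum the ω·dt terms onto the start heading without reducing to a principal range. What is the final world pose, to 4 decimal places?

(6.1472, 9.3165, 1.4104)

step 1: θ'=0.7854 (straight) → pose (3.9393, 3.4393, 0.7854)
step 2: θ'=0.7854 (straight) → pose (5.5303, 5.0303, 0.7854)
step 3: θ'=2.0354 (R=3.5000) → pose (6.1845, 9.0734, 2.0354)
step 4: θ'=1.4104 (R=-0.4000) → pose (6.1472, 9.3165, 1.4104)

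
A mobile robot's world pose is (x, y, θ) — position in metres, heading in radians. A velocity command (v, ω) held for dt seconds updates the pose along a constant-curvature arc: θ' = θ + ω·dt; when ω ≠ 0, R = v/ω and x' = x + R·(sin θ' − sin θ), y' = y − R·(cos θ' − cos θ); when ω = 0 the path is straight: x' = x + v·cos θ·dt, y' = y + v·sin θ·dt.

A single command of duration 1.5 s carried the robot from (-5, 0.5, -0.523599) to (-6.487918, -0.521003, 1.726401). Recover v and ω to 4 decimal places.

Δθ = 1.726401 − -0.523599 = 2.250000
ω = Δθ/dt = 2.250000/1.5 = 1.5000
R = Δx/(sin θ' − sin θ) = -1.0000
v = R·ω = -1.0000·1.5000 = -1.5000

v = -1.5000, ω = 1.5000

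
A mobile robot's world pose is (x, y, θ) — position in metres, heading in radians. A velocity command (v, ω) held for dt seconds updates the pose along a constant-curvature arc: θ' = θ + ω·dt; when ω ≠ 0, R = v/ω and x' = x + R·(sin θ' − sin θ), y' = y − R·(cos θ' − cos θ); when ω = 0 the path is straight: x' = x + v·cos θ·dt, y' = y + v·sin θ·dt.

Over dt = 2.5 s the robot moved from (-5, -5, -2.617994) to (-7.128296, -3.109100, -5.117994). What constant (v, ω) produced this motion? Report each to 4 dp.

Δθ = -5.117994 − -2.617994 = -2.500000
ω = Δθ/dt = -2.500000/2.5 = -1.0000
R = Δx/(sin θ' − sin θ) = -1.5000
v = R·ω = -1.5000·-1.0000 = 1.5000

v = 1.5000, ω = -1.0000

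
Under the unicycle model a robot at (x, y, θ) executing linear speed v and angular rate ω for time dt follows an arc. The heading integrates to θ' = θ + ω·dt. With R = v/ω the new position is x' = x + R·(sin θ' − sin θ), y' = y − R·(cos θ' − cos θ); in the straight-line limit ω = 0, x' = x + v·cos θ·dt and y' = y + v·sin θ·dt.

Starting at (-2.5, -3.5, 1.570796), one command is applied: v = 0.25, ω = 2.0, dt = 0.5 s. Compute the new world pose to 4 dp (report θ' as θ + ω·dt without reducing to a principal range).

(-2.5575, -3.3948, 2.5708)

θ' = 1.5708 + 2.0·0.5 = 2.5708
R = v/ω = 0.25/2.0 = 0.1250
x' = -2.5 + 0.1250·(sin 2.5708 − sin 1.5708) = -2.5575
y' = -3.5 − 0.1250·(cos 2.5708 − cos 1.5708) = -3.3948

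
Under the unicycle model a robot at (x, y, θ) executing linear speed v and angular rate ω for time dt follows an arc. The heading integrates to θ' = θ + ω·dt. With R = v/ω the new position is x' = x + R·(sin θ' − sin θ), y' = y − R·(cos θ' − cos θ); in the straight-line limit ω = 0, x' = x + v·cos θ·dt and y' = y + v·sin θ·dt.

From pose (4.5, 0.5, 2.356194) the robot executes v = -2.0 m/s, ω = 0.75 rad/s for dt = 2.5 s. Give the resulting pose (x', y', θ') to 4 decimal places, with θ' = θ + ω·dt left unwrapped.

θ' = 2.3562 + 0.75·2.5 = 4.2312
R = v/ω = -2.0/0.75 = -2.6667
x' = 4.5 + -2.6667·(sin 4.2312 − sin 2.3562) = 8.7495
y' = 0.5 − -2.6667·(cos 4.2312 − cos 2.3562) = 1.1514

(8.7495, 1.1514, 4.2312)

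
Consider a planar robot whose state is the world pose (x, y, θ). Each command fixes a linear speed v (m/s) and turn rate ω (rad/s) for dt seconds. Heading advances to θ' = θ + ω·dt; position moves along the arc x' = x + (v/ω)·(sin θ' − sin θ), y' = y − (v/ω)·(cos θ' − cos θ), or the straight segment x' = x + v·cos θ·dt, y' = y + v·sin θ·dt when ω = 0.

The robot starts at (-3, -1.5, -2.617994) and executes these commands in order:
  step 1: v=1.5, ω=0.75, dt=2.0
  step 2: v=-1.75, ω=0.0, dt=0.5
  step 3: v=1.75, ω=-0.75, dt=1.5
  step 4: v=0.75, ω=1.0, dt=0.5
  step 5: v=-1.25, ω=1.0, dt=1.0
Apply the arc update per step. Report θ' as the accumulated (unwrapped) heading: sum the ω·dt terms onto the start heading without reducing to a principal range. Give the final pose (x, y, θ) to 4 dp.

(-4.9917, -4.9978, -0.7430)

step 1: θ'=-1.1180 (R=2.0000) → pose (-3.7984, -4.1070, -1.1180)
step 2: θ'=-1.1180 (straight) → pose (-4.1813, -3.3202, -1.1180)
step 3: θ'=-2.2430 (R=-2.3333) → pose (-4.4537, -5.7940, -2.2430)
step 4: θ'=-1.7430 (R=0.7500) → pose (-4.6058, -6.1325, -1.7430)
step 5: θ'=-0.7430 (R=-1.2500) → pose (-4.9917, -4.9978, -0.7430)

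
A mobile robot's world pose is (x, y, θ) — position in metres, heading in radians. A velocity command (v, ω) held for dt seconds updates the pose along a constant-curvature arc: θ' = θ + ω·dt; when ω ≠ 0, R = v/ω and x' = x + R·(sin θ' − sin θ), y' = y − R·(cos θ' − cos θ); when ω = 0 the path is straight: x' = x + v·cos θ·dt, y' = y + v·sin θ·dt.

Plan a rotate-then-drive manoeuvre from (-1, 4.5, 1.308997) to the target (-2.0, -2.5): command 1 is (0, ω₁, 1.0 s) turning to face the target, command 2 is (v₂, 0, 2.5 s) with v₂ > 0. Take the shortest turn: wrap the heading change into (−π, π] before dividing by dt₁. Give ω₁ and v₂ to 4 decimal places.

heading to target = atan2(-2.5−4.5, -2−-1) = -1.7127
Δθ = wrap(-1.7127 − 1.3090) = -3.0217; ω₁ = Δθ/dt₁ = -3.0217
distance = √((-2−-1)² + (-2.5−4.5)²) = 7.0711; v₂ = distance/dt₂ = 2.8284

ω₁ = -3.0217, v₂ = 2.8284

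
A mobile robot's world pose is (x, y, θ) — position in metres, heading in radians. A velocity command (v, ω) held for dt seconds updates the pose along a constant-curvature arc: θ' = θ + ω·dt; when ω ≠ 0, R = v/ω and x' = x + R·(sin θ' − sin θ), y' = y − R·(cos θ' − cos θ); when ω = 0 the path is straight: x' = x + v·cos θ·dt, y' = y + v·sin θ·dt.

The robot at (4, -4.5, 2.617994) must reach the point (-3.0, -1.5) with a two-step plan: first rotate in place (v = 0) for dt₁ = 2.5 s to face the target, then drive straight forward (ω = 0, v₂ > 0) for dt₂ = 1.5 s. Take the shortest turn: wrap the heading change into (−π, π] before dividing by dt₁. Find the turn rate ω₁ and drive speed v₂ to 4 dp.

ω₁ = 0.0475, v₂ = 5.0772

heading to target = atan2(-1.5−-4.5, -3−4) = 2.7367
Δθ = wrap(2.7367 − 2.6180) = 0.1187; ω₁ = Δθ/dt₁ = 0.0475
distance = √((-3−4)² + (-1.5−-4.5)²) = 7.6158; v₂ = distance/dt₂ = 5.0772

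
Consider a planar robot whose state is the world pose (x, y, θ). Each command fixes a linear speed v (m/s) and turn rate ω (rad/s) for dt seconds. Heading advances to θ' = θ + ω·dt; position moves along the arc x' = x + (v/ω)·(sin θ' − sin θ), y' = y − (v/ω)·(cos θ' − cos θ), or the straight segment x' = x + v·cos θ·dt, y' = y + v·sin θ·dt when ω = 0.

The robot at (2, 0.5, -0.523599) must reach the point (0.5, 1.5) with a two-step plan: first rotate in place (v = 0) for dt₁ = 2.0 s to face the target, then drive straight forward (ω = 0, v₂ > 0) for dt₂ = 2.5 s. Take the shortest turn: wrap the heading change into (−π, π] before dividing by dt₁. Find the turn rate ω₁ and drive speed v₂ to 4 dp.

ω₁ = 1.5386, v₂ = 0.7211

heading to target = atan2(1.5−0.5, 0.5−2) = 2.5536
Δθ = wrap(2.5536 − -0.5236) = 3.0772; ω₁ = Δθ/dt₁ = 1.5386
distance = √((0.5−2)² + (1.5−0.5)²) = 1.8028; v₂ = distance/dt₂ = 0.7211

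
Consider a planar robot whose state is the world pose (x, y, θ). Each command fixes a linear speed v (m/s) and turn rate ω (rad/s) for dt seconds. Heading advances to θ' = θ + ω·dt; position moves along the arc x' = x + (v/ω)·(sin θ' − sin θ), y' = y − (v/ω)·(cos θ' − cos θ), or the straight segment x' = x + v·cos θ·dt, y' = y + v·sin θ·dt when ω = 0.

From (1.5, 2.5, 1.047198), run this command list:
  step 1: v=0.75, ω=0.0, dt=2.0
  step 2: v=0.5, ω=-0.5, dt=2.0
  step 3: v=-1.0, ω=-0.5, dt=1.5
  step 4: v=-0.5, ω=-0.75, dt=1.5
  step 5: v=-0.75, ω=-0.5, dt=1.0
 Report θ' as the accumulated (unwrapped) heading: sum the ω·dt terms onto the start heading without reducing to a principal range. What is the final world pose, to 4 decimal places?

step 1: θ'=1.0472 (straight) → pose (2.2500, 3.7990, 1.0472)
step 2: θ'=0.0472 (R=-1.0000) → pose (3.0688, 4.2979, 0.0472)
step 3: θ'=-0.7028 (R=2.0000) → pose (1.6818, 4.7696, -0.7028)
step 4: θ'=-1.8278 (R=0.6667) → pose (1.4679, 5.4478, -1.8278)
step 5: θ'=-2.3278 (R=1.5000) → pose (1.8283, 6.0966, -2.3278)

(1.8283, 6.0966, -2.3278)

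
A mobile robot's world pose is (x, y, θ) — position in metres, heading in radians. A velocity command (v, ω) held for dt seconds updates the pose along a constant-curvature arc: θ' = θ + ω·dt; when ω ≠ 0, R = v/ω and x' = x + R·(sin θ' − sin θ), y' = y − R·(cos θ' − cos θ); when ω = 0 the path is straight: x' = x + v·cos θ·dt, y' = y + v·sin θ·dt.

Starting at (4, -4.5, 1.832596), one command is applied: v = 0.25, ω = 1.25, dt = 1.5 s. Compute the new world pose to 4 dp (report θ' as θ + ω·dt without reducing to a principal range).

(3.6996, -4.3830, 3.7076)

θ' = 1.8326 + 1.25·1.5 = 3.7076
R = v/ω = 0.25/1.25 = 0.2000
x' = 4 + 0.2000·(sin 3.7076 − sin 1.8326) = 3.6996
y' = -4.5 − 0.2000·(cos 3.7076 − cos 1.8326) = -4.3830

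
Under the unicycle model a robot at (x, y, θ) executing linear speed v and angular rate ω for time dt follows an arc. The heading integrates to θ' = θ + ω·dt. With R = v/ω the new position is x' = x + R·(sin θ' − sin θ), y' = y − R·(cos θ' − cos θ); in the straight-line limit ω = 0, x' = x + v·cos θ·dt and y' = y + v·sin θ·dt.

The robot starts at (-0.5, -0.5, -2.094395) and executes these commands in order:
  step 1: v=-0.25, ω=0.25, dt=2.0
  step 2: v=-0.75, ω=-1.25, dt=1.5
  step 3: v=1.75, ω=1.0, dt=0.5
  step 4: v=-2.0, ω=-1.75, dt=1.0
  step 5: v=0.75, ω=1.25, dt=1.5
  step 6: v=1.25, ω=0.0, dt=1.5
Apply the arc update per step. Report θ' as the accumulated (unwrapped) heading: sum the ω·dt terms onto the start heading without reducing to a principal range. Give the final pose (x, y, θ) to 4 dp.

step 1: θ'=-1.5944 (R=-1.0000) → pose (-0.3663, -0.0236, -1.5944)
step 2: θ'=-3.4694 (R=0.6000) → pose (0.4267, 0.5303, -3.4694)
step 3: θ'=-2.9694 (R=1.7500) → pose (-0.4366, 0.5976, -2.9694)
step 4: θ'=-4.7194 (R=1.1429) → pose (0.9021, -0.5364, -4.7194)
step 5: θ'=-2.8444 (R=0.6000) → pose (0.1264, 0.0415, -2.8444)
step 6: θ'=-2.8444 (straight) → pose (-1.6664, -0.5075, -2.8444)

(-1.6664, -0.5075, -2.8444)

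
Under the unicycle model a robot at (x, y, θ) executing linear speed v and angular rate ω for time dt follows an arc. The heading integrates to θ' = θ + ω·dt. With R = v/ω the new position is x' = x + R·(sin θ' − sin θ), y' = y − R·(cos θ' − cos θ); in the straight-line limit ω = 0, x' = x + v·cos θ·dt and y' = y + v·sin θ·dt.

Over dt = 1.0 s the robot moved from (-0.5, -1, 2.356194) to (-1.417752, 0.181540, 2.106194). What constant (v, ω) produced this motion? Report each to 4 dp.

Δθ = 2.106194 − 2.356194 = -0.250000
ω = Δθ/dt = -0.250000/1.0 = -0.2500
R = −Δy/(cos θ' − cos θ) = -6.0000
v = R·ω = -6.0000·-0.2500 = 1.5000

v = 1.5000, ω = -0.2500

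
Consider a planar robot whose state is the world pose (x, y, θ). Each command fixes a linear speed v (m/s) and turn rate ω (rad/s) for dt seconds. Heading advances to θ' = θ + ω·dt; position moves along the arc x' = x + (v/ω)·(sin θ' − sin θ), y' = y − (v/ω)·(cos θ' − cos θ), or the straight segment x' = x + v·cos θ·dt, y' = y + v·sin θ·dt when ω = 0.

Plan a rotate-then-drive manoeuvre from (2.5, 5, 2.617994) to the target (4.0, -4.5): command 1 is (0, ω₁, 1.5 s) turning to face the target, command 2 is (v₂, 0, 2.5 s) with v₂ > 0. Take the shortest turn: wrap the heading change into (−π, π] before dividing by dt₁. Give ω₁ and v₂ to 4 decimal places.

heading to target = atan2(-4.5−5, 4−2.5) = -1.4142
Δθ = wrap(-1.4142 − 2.6180) = 2.2510; ω₁ = Δθ/dt₁ = 1.5007
distance = √((4−2.5)² + (-4.5−5)²) = 9.6177; v₂ = distance/dt₂ = 3.8471

ω₁ = 1.5007, v₂ = 3.8471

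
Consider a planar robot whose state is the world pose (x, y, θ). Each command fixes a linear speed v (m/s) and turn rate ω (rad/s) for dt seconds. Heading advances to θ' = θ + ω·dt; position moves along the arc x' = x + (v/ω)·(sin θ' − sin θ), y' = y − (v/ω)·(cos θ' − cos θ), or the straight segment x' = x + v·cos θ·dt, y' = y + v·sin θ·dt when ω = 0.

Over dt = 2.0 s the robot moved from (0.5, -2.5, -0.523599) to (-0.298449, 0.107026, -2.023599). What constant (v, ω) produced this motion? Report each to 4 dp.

v = -1.5000, ω = -0.7500

Δθ = -2.023599 − -0.523599 = -1.500000
ω = Δθ/dt = -1.500000/2.0 = -0.7500
R = −Δy/(cos θ' − cos θ) = 2.0000
v = R·ω = 2.0000·-0.7500 = -1.5000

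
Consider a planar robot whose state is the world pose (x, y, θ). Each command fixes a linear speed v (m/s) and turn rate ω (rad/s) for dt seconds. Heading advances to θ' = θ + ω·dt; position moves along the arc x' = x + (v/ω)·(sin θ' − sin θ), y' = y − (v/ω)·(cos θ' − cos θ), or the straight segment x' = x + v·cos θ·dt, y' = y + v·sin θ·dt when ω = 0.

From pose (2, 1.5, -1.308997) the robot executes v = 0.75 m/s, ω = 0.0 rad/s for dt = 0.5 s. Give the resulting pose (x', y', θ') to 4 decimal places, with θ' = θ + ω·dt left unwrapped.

θ' = -1.3090 + 0.0·0.5 = -1.3090
ω = 0 → straight: x' = 2 + 0.75·cos(-1.3090)·0.5 = 2.0971
y' = 1.5 + 0.75·sin(-1.3090)·0.5 = 1.1378

(2.0971, 1.1378, -1.3090)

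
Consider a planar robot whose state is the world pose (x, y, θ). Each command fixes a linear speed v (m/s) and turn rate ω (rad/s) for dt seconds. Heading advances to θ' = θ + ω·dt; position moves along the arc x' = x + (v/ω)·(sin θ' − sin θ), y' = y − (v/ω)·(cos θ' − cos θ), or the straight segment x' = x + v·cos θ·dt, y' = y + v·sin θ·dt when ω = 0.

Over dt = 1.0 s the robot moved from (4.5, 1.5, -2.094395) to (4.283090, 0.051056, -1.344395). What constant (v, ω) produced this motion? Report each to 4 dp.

Δθ = -1.344395 − -2.094395 = 0.750000
ω = Δθ/dt = 0.750000/1.0 = 0.7500
R = −Δy/(cos θ' − cos θ) = 2.0000
v = R·ω = 2.0000·0.7500 = 1.5000

v = 1.5000, ω = 0.7500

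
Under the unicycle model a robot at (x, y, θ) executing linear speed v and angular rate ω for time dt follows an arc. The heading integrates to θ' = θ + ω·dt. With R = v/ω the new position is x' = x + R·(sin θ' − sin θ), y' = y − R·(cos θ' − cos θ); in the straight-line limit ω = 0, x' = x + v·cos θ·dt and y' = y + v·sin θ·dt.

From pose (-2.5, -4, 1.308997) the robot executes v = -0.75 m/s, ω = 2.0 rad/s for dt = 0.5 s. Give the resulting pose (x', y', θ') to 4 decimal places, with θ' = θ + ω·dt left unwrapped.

(-2.4152, -4.3494, 2.3090)

θ' = 1.3090 + 2.0·0.5 = 2.3090
R = v/ω = -0.75/2.0 = -0.3750
x' = -2.5 + -0.3750·(sin 2.3090 − sin 1.3090) = -2.4152
y' = -4 − -0.3750·(cos 2.3090 − cos 1.3090) = -4.3494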